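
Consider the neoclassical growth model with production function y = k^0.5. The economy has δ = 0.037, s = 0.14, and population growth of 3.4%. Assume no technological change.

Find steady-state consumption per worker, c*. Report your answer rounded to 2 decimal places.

c* = 1.70

At the steady state, Δk = 0, so s·k^α = (n + δ)·k.
Dividing both sides by k: k^(1−α) = s / (n + δ).
k^0.5 = 0.14 / (0.034 + 0.037) = 0.14 / 0.071 = 1.9718
k* = 1.9718^(1/0.5) ≈ 3.8880
y* = (k*)^α = 3.8880^0.5 ≈ 1.9718
c* = (1 − s)·y* = (1 − 0.14) × 1.9718 ≈ 1.6957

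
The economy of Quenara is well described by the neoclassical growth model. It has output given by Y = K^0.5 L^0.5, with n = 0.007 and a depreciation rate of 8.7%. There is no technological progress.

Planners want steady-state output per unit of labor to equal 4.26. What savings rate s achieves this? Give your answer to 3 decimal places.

s ≈ 0.400

In steady state, investment equals break-even investment: s·k^α = (n + δ)·k.
Since y* = [s/(n + δ)]^(α/(1−α)), we have s/(n + δ) = (y*)^((1−α)/α) = 4.26^1 = 4.2600.
Therefore s = 4.2600 × (n + δ) = 4.2600 × 0.094 = 0.4004.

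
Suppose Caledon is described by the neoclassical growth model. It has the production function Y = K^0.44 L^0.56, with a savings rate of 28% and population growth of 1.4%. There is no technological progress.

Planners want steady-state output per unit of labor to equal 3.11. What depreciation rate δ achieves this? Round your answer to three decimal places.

δ ≈ 0.052

At the steady state, Δk = 0, so s·k^α = (n + δ)·k.
Since y* = [s/(n + δ)]^(α/(1−α)), we have s/(n + δ) = (y*)^((1−α)/α) = 3.11^1.2727 = 4.2378.
Therefore n + δ = s / 4.2378 = 0.28 / 4.2378 = 0.0661, so δ = 0.0661 − 0.014 = 0.0521.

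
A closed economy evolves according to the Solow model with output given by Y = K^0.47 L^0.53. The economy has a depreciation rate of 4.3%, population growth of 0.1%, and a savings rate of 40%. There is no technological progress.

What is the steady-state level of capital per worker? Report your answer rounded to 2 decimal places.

In steady state, investment equals break-even investment: s·k^α = (n + δ)·k.
Dividing both sides by k: k^(1−α) = s / (n + δ).
k^0.53 = 0.40 / (0.001 + 0.043) = 0.40 / 0.044 = 9.0909
k* = 9.0909^(1/0.53) ≈ 64.3713

k* ≈ 64.37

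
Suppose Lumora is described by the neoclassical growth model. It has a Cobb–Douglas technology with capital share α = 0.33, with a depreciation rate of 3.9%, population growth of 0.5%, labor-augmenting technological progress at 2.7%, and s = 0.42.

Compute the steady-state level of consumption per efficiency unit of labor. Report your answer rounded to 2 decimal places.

At the steady state, Δk = 0, so s·k^α = (n + g + δ)·k.
Rearranging, k^(1−α) = s / (n + g + δ).
k^0.67 = 0.42 / (0.005 + 0.027 + 0.039) = 0.42 / 0.071 = 5.9155
k* = 5.9155^(1/0.67) ≈ 14.1980
y* = (k*)^α = 14.1980^0.33 ≈ 2.4001
c* = (1 − s)·y* = (1 − 0.42) × 2.4001 ≈ 1.3921

c* = 1.39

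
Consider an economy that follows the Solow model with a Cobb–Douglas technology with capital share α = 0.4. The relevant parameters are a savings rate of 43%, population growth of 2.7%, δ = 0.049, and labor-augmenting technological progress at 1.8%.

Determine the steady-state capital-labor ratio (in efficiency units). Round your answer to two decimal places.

k* ≈ 12.61

At the steady state, Δk = 0, so s·k^α = (n + g + δ)·k.
Dividing both sides by k: k^(1−α) = s / (n + g + δ).
k^0.6 = 0.43 / (0.027 + 0.018 + 0.049) = 0.43 / 0.094 = 4.5745
k* = 4.5745^(1/0.6) ≈ 12.6059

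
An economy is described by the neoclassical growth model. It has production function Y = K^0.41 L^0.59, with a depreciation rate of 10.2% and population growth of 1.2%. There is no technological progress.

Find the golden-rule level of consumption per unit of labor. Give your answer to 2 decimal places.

c_gold ≈ 1.44

At the golden rule, f'(k) = n + δ, so α·k^(α−1) = n + δ and k_gold = (α/(n + δ))^(1/(1−α)).
k_gold = (0.41/0.114)^(1/0.59) = 3.5965^1.6949 ≈ 8.7531
c_gold = f(k_gold) − (n + δ)·k_gold = 2.4338 − 0.114×8.7531 ≈ 1.4359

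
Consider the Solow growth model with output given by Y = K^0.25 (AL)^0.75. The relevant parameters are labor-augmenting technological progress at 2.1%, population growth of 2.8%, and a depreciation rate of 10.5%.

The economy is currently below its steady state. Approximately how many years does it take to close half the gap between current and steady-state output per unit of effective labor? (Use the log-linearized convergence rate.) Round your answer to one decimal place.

Near the steady state the convergence rate is λ = (1 − α)(n + g + δ).
λ = (1 − 0.25) × 0.154 = 0.75 × 0.154 = 0.1155
Half-life = ln 2 / λ = 0.6931 / 0.1155 ≈ 6.00 years

half-life ≈ 6.0 years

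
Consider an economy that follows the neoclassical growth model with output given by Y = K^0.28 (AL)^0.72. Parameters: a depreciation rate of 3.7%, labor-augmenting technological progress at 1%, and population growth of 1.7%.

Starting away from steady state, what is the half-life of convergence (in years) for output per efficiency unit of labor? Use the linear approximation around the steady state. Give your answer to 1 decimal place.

Near the steady state the convergence rate is λ = (1 − α)(n + g + δ).
λ = (1 − 0.28) × 0.064 = 0.72 × 0.064 = 0.04608
Half-life = ln 2 / λ = 0.6931 / 0.04608 ≈ 15.04 years

t_½ ≈ 15.0 years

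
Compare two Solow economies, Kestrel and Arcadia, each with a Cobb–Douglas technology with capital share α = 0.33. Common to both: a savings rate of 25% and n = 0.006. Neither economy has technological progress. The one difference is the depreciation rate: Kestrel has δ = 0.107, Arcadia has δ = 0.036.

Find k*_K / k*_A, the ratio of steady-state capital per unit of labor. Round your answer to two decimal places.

k*_K / k*_A ≈ 0.23

Steady-state k* = [s/(n + δ)]^(1/(1−α)), so the ratio is [ (s_K/(n + δ)_K) / (s_A/(n + δ)_A) ]^1.4925.
s_K/(n + δ)_K = 0.25/0.113 = 2.2124; s_A/(n + δ)_A = 0.25/0.042 = 5.9524.
Ratio = (2.2124/5.9524)^1.4925 = 0.3717^1.4925 ≈ 0.2283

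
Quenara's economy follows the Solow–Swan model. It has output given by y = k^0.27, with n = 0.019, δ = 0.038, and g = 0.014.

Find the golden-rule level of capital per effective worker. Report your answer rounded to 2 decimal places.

The golden rule sets f'(k) = n + g + δ, i.e. α·k^(α−1) = n + g + δ.
So k^(1−α) = α / (n + g + δ) = 0.27 / 0.071 = 3.8028.
k_gold = 3.8028^(1/0.73) ≈ 6.2325

k_gold ≈ 6.23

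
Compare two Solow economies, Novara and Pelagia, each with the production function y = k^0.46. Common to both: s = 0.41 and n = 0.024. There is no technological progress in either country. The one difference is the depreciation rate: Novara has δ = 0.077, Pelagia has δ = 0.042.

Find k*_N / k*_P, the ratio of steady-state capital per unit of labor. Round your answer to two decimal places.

Steady-state k* = [s/(n + δ)]^(1/(1−α)), so the ratio is [ (s_N/(n + δ)_N) / (s_P/(n + δ)_P) ]^1.8519.
s_N/(n + δ)_N = 0.41/0.101 = 4.0594; s_P/(n + δ)_P = 0.41/0.066 = 6.2121.
Ratio = (4.0594/6.2121)^1.8519 = 0.6535^1.8519 ≈ 0.4548

k*_N / k*_P ≈ 0.45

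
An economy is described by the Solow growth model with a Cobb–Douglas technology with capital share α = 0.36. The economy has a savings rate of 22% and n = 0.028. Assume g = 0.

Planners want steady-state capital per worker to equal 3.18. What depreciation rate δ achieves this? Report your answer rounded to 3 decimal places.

δ ≈ 0.077

In steady state, investment equals break-even investment: s·k^α = (n + δ)·k.
So s / (n + δ) = (k*)^(1−α) = 3.18^0.64 = 2.0968.
Therefore n + δ = s / 2.0968 = 0.22 / 2.0968 = 0.1049, so δ = 0.1049 − 0.028 = 0.0769.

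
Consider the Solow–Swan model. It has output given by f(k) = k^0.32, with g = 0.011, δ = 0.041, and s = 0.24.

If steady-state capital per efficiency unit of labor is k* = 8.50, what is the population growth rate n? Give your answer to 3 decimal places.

n ≈ 0.004

At the steady state, Δk = 0, so s·k^α = (n + g + δ)·k.
So s / (n + g + δ) = (k*)^(1−α) = 8.50^0.68 = 4.2855.
Therefore n + g + δ = s / 4.2855 = 0.24 / 4.2855 = 0.0560, so n = 0.0560 − 0.052 = 0.0040.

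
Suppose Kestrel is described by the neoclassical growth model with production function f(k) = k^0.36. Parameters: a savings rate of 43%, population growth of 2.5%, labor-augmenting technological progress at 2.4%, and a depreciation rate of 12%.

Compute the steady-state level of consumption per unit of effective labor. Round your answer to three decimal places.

c* ≈ 0.964

In steady state, investment equals break-even investment: s·k^α = (n + g + δ)·k.
Rearranging, k^(1−α) = s / (n + g + δ).
k^0.64 = 0.43 / (0.025 + 0.024 + 0.120) = 0.43 / 0.169 = 2.5444
k* = 2.5444^(1/0.64) ≈ 4.3026
y* = (k*)^α = 4.3026^0.36 ≈ 1.6910
c* = (1 − s)·y* = (1 − 0.43) × 1.6910 ≈ 0.9639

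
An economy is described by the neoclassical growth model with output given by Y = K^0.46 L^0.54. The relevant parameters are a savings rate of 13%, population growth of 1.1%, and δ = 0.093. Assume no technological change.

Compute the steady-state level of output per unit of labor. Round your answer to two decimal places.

At the steady state, Δk = 0, so s·k^α = (n + δ)·k.
Rearranging, k^(1−α) = s / (n + δ).
k^0.54 = 0.13 / (0.011 + 0.093) = 0.13 / 0.104 = 1.2500
k* = 1.2500^(1/0.54) ≈ 1.5117
y* = (k*)^α = 1.5117^0.46 ≈ 1.2094

y* ≈ 1.21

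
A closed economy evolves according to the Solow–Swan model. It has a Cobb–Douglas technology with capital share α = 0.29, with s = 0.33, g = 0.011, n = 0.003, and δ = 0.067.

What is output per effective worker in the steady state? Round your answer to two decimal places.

y* = 1.77

At the steady state, Δk = 0, so s·k^α = (n + g + δ)·k.
Rearranging, k^(1−α) = s / (n + g + δ).
k^0.71 = 0.33 / (0.003 + 0.011 + 0.067) = 0.33 / 0.081 = 4.0741
k* = 4.0741^(1/0.71) ≈ 7.2310
y* = (k*)^α = 7.2310^0.29 ≈ 1.7749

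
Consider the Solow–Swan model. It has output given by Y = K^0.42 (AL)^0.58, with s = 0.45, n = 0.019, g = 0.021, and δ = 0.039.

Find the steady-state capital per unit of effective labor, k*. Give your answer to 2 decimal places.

In steady state, investment equals break-even investment: s·k^α = (n + g + δ)·k.
Rearranging, k^(1−α) = s / (n + g + δ).
k^0.58 = 0.45 / (0.019 + 0.021 + 0.039) = 0.45 / 0.079 = 5.6962
k* = 5.6962^(1/0.58) ≈ 20.0786

k* = 20.08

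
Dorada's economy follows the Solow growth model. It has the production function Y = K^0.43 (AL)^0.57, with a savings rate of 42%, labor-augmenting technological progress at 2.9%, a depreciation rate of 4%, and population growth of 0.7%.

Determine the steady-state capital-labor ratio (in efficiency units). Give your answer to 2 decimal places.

In steady state, investment equals break-even investment: s·k^α = (n + g + δ)·k.
Dividing both sides by k: k^(1−α) = s / (n + g + δ).
k^0.57 = 0.42 / (0.007 + 0.029 + 0.040) = 0.42 / 0.076 = 5.5263
k* = 5.5263^(1/0.57) ≈ 20.0686

k* = 20.07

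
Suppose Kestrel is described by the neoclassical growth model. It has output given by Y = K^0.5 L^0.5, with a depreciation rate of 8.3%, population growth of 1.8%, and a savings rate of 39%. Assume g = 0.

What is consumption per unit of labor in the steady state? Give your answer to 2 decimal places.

c* ≈ 2.36

Steady state requires s·f(k) = (n + δ)·k, i.e. s·k^α = (n + δ)·k.
Rearranging, k^(1−α) = s / (n + δ).
k^0.5 = 0.39 / (0.018 + 0.083) = 0.39 / 0.101 = 3.8614
k* = 3.8614^(1/0.5) ≈ 14.9104
y* = (k*)^α = 14.9104^0.5 ≈ 3.8614
c* = (1 − s)·y* = (1 − 0.39) × 3.8614 ≈ 2.3555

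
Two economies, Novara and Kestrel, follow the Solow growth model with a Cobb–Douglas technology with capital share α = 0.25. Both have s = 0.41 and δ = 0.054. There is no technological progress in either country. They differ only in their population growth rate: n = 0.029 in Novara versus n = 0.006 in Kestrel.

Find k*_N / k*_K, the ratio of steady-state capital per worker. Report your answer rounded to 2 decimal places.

k*_N / k*_K ≈ 0.65

Steady-state k* = [s/(n + δ)]^(1/(1−α)), so the ratio is [ (s_N/(n + δ)_N) / (s_K/(n + δ)_K) ]^1.3333.
s_N/(n + δ)_N = 0.41/0.083 = 4.9398; s_K/(n + δ)_K = 0.41/0.060 = 6.8333.
Ratio = (4.9398/6.8333)^1.3333 = 0.7229^1.3333 ≈ 0.6488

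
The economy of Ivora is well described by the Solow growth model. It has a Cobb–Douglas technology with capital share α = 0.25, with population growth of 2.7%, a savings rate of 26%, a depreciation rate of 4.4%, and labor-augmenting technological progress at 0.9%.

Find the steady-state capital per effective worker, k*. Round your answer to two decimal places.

k* = 4.81

In steady state, investment equals break-even investment: s·k^α = (n + g + δ)·k.
Dividing both sides by k: k^(1−α) = s / (n + g + δ).
k^0.75 = 0.26 / (0.027 + 0.009 + 0.044) = 0.26 / 0.080 = 3.2500
k* = 3.2500^(1/0.75) ≈ 4.8141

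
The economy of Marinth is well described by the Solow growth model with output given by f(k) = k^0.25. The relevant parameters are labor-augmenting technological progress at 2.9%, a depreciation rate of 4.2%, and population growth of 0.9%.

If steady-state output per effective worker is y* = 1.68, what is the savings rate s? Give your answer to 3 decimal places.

s ≈ 0.379

At the steady state, Δk = 0, so s·k^α = (n + g + δ)·k.
Since y* = [s/(n + g + δ)]^(α/(1−α)), we have s/(n + g + δ) = (y*)^((1−α)/α) = 1.68^3 = 4.7416.
Therefore s = 4.7416 × (n + g + δ) = 4.7416 × 0.080 = 0.3793.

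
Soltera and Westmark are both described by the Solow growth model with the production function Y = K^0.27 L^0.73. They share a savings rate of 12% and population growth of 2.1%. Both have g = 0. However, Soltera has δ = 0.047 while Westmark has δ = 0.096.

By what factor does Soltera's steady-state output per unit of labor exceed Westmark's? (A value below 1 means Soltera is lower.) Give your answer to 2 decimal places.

Steady-state y* = [s/(n + δ)]^(α/(1−α)), so the ratio is [ (s_S/(n + δ)_S) / (s_W/(n + δ)_W) ]^0.3699.
s_S/(n + δ)_S = 0.12/0.068 = 1.7647; s_W/(n + δ)_W = 0.12/0.117 = 1.0256.
Ratio = (1.7647/1.0256)^0.3699 = 1.7207^0.3699 ≈ 1.2223

ratio ≈ 1.22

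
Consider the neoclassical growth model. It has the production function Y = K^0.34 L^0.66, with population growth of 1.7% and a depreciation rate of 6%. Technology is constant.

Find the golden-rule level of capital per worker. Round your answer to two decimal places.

The golden rule sets f'(k) = n + δ, i.e. α·k^(α−1) = n + δ.
So k^(1−α) = α / (n + δ) = 0.34 / 0.077 = 4.4156.
k_gold = 4.4156^(1/0.66) ≈ 9.4898

k_gold ≈ 9.49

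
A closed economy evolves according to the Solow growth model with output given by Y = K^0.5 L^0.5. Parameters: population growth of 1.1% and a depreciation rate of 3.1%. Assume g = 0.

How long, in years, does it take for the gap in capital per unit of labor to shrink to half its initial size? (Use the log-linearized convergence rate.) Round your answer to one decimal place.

about 33.0 years

Near the steady state the convergence rate is λ = (1 − α)(n + δ).
λ = (1 − 0.5) × 0.042 = 0.5 × 0.042 = 0.0210
Half-life = ln 2 / λ = 0.6931 / 0.0210 ≈ 33.00 years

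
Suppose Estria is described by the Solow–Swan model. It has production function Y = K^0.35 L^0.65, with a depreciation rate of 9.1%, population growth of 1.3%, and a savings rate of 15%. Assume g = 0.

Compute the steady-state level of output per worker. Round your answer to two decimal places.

At the steady state, Δk = 0, so s·k^α = (n + δ)·k.
Rearranging, k^(1−α) = s / (n + δ).
k^0.65 = 0.15 / (0.013 + 0.091) = 0.15 / 0.104 = 1.4423
k* = 1.4423^(1/0.65) ≈ 1.7567
y* = (k*)^α = 1.7567^0.35 ≈ 1.2180

y* = 1.22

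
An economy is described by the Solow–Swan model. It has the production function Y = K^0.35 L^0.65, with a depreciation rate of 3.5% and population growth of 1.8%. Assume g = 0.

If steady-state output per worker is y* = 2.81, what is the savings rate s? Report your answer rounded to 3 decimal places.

In steady state, investment equals break-even investment: s·k^α = (n + δ)·k.
Since y* = [s/(n + δ)]^(α/(1−α)), we have s/(n + δ) = (y*)^((1−α)/α) = 2.81^1.8571 = 6.8123.
Therefore s = 6.8123 × (n + δ) = 6.8123 × 0.053 = 0.3611.

s ≈ 0.361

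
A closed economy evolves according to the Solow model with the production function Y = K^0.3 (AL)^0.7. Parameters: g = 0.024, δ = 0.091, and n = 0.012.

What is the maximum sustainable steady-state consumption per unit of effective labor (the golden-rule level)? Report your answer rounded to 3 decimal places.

c_gold ≈ 1.012

At the golden rule, f'(k) = n + g + δ, so α·k^(α−1) = n + g + δ and k_gold = (α/(n + g + δ))^(1/(1−α)).
k_gold = (0.3/0.127)^(1/0.7) = 2.3622^1.4286 ≈ 3.4144
c_gold = f(k_gold) − (n + g + δ)·k_gold = 1.4454 − 0.127×3.4144 ≈ 1.0118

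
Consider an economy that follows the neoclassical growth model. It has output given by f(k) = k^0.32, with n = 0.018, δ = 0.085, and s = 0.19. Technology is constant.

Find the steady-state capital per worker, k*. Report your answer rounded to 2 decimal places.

Steady state requires s·f(k) = (n + δ)·k, i.e. s·k^α = (n + δ)·k.
Rearranging, k^(1−α) = s / (n + δ).
k^0.68 = 0.19 / (0.018 + 0.085) = 0.19 / 0.103 = 1.8447
k* = 1.8447^(1/0.68) ≈ 2.4607

k* ≈ 2.46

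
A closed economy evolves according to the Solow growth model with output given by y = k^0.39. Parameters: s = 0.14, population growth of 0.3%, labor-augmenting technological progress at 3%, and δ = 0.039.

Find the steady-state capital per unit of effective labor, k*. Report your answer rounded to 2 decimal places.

k* = 2.97

In steady state, investment equals break-even investment: s·k^α = (n + g + δ)·k.
Rearranging, k^(1−α) = s / (n + g + δ).
k^0.61 = 0.14 / (0.003 + 0.030 + 0.039) = 0.14 / 0.072 = 1.9444
k* = 1.9444^(1/0.61) ≈ 2.9745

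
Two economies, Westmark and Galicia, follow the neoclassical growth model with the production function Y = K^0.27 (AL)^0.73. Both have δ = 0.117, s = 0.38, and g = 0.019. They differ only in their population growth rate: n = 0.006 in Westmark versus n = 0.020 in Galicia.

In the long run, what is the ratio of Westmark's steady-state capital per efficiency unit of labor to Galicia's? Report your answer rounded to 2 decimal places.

ratio ≈ 1.14

Steady-state k* = [s/(n + g + δ)]^(1/(1−α)), so the ratio is [ (s_W/(n + g + δ)_W) / (s_G/(n + g + δ)_G) ]^1.3699.
s_W/(n + g + δ)_W = 0.38/0.142 = 2.6761; s_G/(n + g + δ)_G = 0.38/0.156 = 2.4359.
Ratio = (2.6761/2.4359)^1.3699 = 1.0986^1.3699 ≈ 1.1375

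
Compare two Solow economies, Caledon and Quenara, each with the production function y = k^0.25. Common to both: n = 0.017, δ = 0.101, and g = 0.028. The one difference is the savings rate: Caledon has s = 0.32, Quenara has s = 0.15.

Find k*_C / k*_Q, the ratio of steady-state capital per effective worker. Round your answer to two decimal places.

ratio ≈ 2.75

Steady-state k* = [s/(n + g + δ)]^(1/(1−α)), so the ratio is [ (s_C/(n + g + δ)_C) / (s_Q/(n + g + δ)_Q) ]^1.3333.
s_C/(n + g + δ)_C = 0.32/0.146 = 2.1918; s_Q/(n + g + δ)_Q = 0.15/0.146 = 1.0274.
Ratio = (2.1918/1.0274)^1.3333 = 2.1333^1.3333 ≈ 2.7462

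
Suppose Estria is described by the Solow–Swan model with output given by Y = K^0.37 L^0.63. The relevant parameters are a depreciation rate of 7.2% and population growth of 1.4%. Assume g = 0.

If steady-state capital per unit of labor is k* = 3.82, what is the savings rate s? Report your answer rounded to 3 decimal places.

In steady state, investment equals break-even investment: s·k^α = (n + δ)·k.
So s / (n + δ) = (k*)^(1−α) = 3.82^0.63 = 2.3265.
Therefore s = 2.3265 × (n + δ) = 2.3265 × 0.086 = 0.2001.

s ≈ 0.200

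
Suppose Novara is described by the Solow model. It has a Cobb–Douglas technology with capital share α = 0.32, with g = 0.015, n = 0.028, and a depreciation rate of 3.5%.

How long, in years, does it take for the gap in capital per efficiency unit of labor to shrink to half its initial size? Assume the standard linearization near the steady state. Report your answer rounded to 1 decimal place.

t_½ ≈ 13.1 years

Near the steady state the convergence rate is λ = (1 − α)(n + g + δ).
λ = (1 − 0.32) × 0.078 = 0.68 × 0.078 = 0.05304
Half-life = ln 2 / λ = 0.6931 / 0.05304 ≈ 13.07 years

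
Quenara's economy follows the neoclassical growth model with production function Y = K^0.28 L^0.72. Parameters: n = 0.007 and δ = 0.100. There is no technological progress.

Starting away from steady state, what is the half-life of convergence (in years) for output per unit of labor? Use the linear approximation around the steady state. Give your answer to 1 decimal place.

about 9.0 years

Near the steady state the convergence rate is λ = (1 − α)(n + δ).
λ = (1 − 0.28) × 0.107 = 0.72 × 0.107 = 0.07704
Half-life = ln 2 / λ = 0.6931 / 0.07704 ≈ 9.00 years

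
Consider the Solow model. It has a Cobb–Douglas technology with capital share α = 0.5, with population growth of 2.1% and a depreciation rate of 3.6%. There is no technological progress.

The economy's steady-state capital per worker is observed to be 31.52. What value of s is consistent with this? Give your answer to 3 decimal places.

s ≈ 0.320

Steady state requires s·f(k) = (n + δ)·k, i.e. s·k^α = (n + δ)·k.
So s / (n + δ) = (k*)^(1−α) = 31.52^0.5 = 5.6143.
Therefore s = 5.6143 × (n + δ) = 5.6143 × 0.057 = 0.3200.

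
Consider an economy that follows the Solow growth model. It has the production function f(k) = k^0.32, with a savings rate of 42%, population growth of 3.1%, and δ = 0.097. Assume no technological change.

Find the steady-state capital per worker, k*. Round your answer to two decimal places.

In steady state, investment equals break-even investment: s·k^α = (n + δ)·k.
Rearranging, k^(1−α) = s / (n + δ).
k^0.68 = 0.42 / (0.031 + 0.097) = 0.42 / 0.128 = 3.2813
k* = 3.2813^(1/0.68) ≈ 5.7397

k* ≈ 5.74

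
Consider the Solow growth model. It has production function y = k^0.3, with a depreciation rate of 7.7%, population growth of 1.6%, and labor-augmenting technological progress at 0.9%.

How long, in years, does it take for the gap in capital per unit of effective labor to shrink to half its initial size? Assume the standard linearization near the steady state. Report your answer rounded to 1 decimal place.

Near the steady state the convergence rate is λ = (1 − α)(n + g + δ).
λ = (1 − 0.3) × 0.102 = 0.7 × 0.102 = 0.0714
Half-life = ln 2 / λ = 0.6931 / 0.0714 ≈ 9.71 years

about 9.7 years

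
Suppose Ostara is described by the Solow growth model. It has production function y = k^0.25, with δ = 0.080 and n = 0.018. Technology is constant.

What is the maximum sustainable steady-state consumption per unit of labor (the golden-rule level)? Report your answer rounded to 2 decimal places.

c_gold ≈ 1.02

At the golden rule, f'(k) = n + δ, so α·k^(α−1) = n + δ and k_gold = (α/(n + δ))^(1/(1−α)).
k_gold = (0.25/0.098)^(1/0.75) = 2.5510^1.3333 ≈ 3.4855
c_gold = f(k_gold) − (n + δ)·k_gold = 1.3664 − 0.098×3.4855 ≈ 1.0248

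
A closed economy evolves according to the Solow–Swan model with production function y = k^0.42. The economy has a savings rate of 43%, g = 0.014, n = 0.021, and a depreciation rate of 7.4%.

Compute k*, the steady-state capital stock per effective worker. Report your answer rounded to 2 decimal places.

k* ≈ 10.66

In steady state, investment equals break-even investment: s·k^α = (n + g + δ)·k.
Rearranging, k^(1−α) = s / (n + g + δ).
k^0.58 = 0.43 / (0.021 + 0.014 + 0.074) = 0.43 / 0.109 = 3.9450
k* = 3.9450^(1/0.58) ≈ 10.6578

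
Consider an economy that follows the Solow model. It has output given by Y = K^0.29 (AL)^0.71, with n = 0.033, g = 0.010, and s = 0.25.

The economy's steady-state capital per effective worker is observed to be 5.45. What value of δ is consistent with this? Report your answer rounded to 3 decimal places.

δ ≈ 0.032

At the steady state, Δk = 0, so s·k^α = (n + g + δ)·k.
So s / (n + g + δ) = (k*)^(1−α) = 5.45^0.71 = 3.3330.
Therefore n + g + δ = s / 3.3330 = 0.25 / 3.3330 = 0.0750, so δ = 0.0750 − 0.043 = 0.0320.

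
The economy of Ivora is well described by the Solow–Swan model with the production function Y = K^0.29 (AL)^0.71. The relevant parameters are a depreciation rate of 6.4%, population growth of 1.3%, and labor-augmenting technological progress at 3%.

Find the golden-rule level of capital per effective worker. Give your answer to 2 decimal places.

The golden rule sets f'(k) = n + g + δ, i.e. α·k^(α−1) = n + g + δ.
So k^(1−α) = α / (n + g + δ) = 0.29 / 0.107 = 2.7103.
k_gold = 2.7103^(1/0.71) ≈ 4.0727

k_gold ≈ 4.07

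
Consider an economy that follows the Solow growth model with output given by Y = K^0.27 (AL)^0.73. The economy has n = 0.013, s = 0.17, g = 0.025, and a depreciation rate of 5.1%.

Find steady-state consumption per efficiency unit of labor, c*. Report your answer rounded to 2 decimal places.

Steady state requires s·f(k) = (n + g + δ)·k, i.e. s·k^α = (n + g + δ)·k.
Rearranging, k^(1−α) = s / (n + g + δ).
k^0.73 = 0.17 / (0.013 + 0.025 + 0.051) = 0.17 / 0.089 = 1.9101
k* = 1.9101^(1/0.73) ≈ 2.4267
y* = (k*)^α = 2.4267^0.27 ≈ 1.2704
c* = (1 − s)·y* = (1 − 0.17) × 1.2704 ≈ 1.0544

c* ≈ 1.05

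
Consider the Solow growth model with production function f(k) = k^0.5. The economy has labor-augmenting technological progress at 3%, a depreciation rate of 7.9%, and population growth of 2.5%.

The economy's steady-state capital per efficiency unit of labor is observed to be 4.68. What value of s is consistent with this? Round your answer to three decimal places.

Steady state requires s·f(k) = (n + g + δ)·k, i.e. s·k^α = (n + g + δ)·k.
So s / (n + g + δ) = (k*)^(1−α) = 4.68^0.5 = 2.1633.
Therefore s = 2.1633 × (n + g + δ) = 2.1633 × 0.134 = 0.2899.

s ≈ 0.290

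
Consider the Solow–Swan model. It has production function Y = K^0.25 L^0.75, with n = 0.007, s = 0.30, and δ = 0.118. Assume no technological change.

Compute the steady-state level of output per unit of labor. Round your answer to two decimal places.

y* = 1.34

At the steady state, Δk = 0, so s·k^α = (n + δ)·k.
Dividing both sides by k: k^(1−α) = s / (n + δ).
k^0.75 = 0.30 / (0.007 + 0.118) = 0.30 / 0.125 = 2.4000
k* = 2.4000^(1/0.75) ≈ 3.2133
y* = (k*)^α = 3.2133^0.25 ≈ 1.3389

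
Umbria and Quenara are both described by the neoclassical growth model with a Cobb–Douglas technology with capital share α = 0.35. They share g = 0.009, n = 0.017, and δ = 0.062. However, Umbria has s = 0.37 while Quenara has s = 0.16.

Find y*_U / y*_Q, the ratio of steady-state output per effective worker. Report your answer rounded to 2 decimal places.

Steady-state y* = [s/(n + g + δ)]^(α/(1−α)), so the ratio is [ (s_U/(n + g + δ)_U) / (s_Q/(n + g + δ)_Q) ]^0.5385.
s_U/(n + g + δ)_U = 0.37/0.088 = 4.2045; s_Q/(n + g + δ)_Q = 0.16/0.088 = 1.8182.
Ratio = (4.2045/1.8182)^0.5385 = 2.3125^0.5385 ≈ 1.5706

y*_U / y*_Q ≈ 1.57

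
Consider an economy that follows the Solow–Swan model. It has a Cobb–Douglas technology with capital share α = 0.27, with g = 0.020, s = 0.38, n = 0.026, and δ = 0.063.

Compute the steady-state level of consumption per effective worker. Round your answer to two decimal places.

c* ≈ 0.98

At the steady state, Δk = 0, so s·k^α = (n + g + δ)·k.
Rearranging, k^(1−α) = s / (n + g + δ).
k^0.73 = 0.38 / (0.026 + 0.020 + 0.063) = 0.38 / 0.109 = 3.4862
k* = 3.4862^(1/0.73) ≈ 5.5328
y* = (k*)^α = 5.5328^0.27 ≈ 1.5871
c* = (1 − s)·y* = (1 − 0.38) × 1.5871 ≈ 0.9840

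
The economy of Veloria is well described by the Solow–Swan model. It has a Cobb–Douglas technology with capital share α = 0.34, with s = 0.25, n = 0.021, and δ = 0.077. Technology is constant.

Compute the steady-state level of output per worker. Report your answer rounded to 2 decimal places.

At the steady state, Δk = 0, so s·k^α = (n + δ)·k.
Rearranging, k^(1−α) = s / (n + δ).
k^0.66 = 0.25 / (0.021 + 0.077) = 0.25 / 0.098 = 2.5510
k* = 2.5510^(1/0.66) ≈ 4.1326
y* = (k*)^α = 4.1326^0.34 ≈ 1.6200

y* = 1.62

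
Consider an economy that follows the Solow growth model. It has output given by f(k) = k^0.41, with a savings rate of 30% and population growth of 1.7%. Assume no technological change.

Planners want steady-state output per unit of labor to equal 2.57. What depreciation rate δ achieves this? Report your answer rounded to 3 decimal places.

δ ≈ 0.060

At the steady state, Δk = 0, so s·k^α = (n + δ)·k.
Since y* = [s/(n + δ)]^(α/(1−α)), we have s/(n + δ) = (y*)^((1−α)/α) = 2.57^1.439 = 3.8895.
Therefore n + δ = s / 3.8895 = 0.30 / 3.8895 = 0.0771, so δ = 0.0771 − 0.017 = 0.0601.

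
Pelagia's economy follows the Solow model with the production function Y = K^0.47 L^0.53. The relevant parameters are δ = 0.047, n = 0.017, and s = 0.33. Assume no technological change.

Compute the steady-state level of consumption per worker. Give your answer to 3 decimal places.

c* = 2.869

In steady state, investment equals break-even investment: s·k^α = (n + δ)·k.
Rearranging, k^(1−α) = s / (n + δ).
k^0.53 = 0.33 / (0.017 + 0.047) = 0.33 / 0.064 = 5.1563
k* = 5.1563^(1/0.53) ≈ 22.0818
y* = (k*)^α = 22.0818^0.47 ≈ 4.2825
c* = (1 − s)·y* = (1 − 0.33) × 4.2825 ≈ 2.8693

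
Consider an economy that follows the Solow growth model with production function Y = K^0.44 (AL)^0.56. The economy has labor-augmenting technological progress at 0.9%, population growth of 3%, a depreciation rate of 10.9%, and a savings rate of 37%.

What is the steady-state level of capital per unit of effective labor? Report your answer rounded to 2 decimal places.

k* = 5.14

At the steady state, Δk = 0, so s·k^α = (n + g + δ)·k.
Rearranging, k^(1−α) = s / (n + g + δ).
k^0.56 = 0.37 / (0.030 + 0.009 + 0.109) = 0.37 / 0.148 = 2.5000
k* = 2.5000^(1/0.56) ≈ 5.1358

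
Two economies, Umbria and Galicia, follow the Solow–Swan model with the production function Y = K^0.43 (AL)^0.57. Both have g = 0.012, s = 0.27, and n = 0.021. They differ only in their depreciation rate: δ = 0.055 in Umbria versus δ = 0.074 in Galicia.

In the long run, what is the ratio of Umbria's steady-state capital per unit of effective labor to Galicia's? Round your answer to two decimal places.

k*_U / k*_G ≈ 1.41

Steady-state k* = [s/(n + g + δ)]^(1/(1−α)), so the ratio is [ (s_U/(n + g + δ)_U) / (s_G/(n + g + δ)_G) ]^1.7544.
s_U/(n + g + δ)_U = 0.27/0.088 = 3.0682; s_G/(n + g + δ)_G = 0.27/0.107 = 2.5234.
Ratio = (3.0682/2.5234)^1.7544 = 1.2159^1.7544 ≈ 1.4091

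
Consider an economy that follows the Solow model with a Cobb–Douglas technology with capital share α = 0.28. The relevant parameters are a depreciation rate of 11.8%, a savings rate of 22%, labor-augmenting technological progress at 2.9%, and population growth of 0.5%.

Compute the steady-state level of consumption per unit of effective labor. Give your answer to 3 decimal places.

c* = 0.901

At the steady state, Δk = 0, so s·k^α = (n + g + δ)·k.
Dividing both sides by k: k^(1−α) = s / (n + g + δ).
k^0.72 = 0.22 / (0.005 + 0.029 + 0.118) = 0.22 / 0.152 = 1.4474
k* = 1.4474^(1/0.72) ≈ 1.6712
y* = (k*)^α = 1.6712^0.28 ≈ 1.1546
c* = (1 − s)·y* = (1 − 0.22) × 1.1546 ≈ 0.9006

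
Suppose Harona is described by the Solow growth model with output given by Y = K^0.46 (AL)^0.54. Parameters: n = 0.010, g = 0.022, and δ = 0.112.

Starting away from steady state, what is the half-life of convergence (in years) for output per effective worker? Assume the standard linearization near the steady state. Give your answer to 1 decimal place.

Near the steady state the convergence rate is λ = (1 − α)(n + g + δ).
λ = (1 − 0.46) × 0.144 = 0.54 × 0.144 = 0.07776
Half-life = ln 2 / λ = 0.6931 / 0.07776 ≈ 8.91 years

half-life ≈ 8.9 years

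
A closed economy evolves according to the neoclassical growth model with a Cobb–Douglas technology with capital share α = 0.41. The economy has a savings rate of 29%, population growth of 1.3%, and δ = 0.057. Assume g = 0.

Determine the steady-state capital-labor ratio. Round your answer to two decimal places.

k* ≈ 11.12

In steady state, investment equals break-even investment: s·k^α = (n + δ)·k.
Dividing both sides by k: k^(1−α) = s / (n + δ).
k^0.59 = 0.29 / (0.013 + 0.057) = 0.29 / 0.070 = 4.1429
k* = 4.1429^(1/0.59) ≈ 11.1245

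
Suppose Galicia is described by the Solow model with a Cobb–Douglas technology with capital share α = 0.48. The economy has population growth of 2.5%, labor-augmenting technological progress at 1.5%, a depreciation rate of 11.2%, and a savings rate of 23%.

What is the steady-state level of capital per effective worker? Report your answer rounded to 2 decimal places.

In steady state, investment equals break-even investment: s·k^α = (n + g + δ)·k.
Rearranging, k^(1−α) = s / (n + g + δ).
k^0.52 = 0.23 / (0.025 + 0.015 + 0.112) = 0.23 / 0.152 = 1.5132
k* = 1.5132^(1/0.52) ≈ 2.2180

k* = 2.22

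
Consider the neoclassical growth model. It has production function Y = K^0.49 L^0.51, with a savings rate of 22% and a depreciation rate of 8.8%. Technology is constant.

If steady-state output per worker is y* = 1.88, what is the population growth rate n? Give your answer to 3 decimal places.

n ≈ 0.026

Steady state requires s·f(k) = (n + δ)·k, i.e. s·k^α = (n + δ)·k.
Since y* = [s/(n + δ)]^(α/(1−α)), we have s/(n + δ) = (y*)^((1−α)/α) = 1.88^1.0408 = 1.9291.
Therefore n + δ = s / 1.9291 = 0.22 / 1.9291 = 0.1140, so n = 0.1140 − 0.088 = 0.0260.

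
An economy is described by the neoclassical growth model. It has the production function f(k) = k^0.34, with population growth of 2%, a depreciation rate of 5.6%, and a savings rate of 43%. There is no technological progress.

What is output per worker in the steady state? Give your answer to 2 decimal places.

y* = 2.44

Steady state requires s·f(k) = (n + δ)·k, i.e. s·k^α = (n + δ)·k.
Rearranging, k^(1−α) = s / (n + δ).
k^0.66 = 0.43 / (0.020 + 0.056) = 0.43 / 0.076 = 5.6579
k* = 5.6579^(1/0.66) ≈ 13.8161
y* = (k*)^α = 13.8161^0.34 ≈ 2.4419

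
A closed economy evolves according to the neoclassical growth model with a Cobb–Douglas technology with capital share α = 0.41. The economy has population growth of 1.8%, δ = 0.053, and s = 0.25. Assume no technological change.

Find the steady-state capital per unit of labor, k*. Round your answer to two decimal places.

k* = 8.44

In steady state, investment equals break-even investment: s·k^α = (n + δ)·k.
Dividing both sides by k: k^(1−α) = s / (n + δ).
k^0.59 = 0.25 / (0.018 + 0.053) = 0.25 / 0.071 = 3.5211
k* = 3.5211^(1/0.59) ≈ 8.4445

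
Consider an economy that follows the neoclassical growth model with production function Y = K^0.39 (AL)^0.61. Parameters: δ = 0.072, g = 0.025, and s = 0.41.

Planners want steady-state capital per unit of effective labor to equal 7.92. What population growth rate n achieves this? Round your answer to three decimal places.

Steady state requires s·f(k) = (n + g + δ)·k, i.e. s·k^α = (n + g + δ)·k.
So s / (n + g + δ) = (k*)^(1−α) = 7.92^0.61 = 3.5336.
Therefore n + g + δ = s / 3.5336 = 0.41 / 3.5336 = 0.1160, so n = 0.1160 − 0.097 = 0.0190.

n ≈ 0.019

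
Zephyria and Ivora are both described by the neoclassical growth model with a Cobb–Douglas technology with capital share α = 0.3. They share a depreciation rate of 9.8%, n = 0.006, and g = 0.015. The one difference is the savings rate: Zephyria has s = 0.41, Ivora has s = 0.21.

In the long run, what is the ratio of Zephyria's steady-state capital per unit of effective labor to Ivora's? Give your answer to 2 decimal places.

Steady-state k* = [s/(n + g + δ)]^(1/(1−α)), so the ratio is [ (s_Z/(n + g + δ)_Z) / (s_I/(n + g + δ)_I) ]^1.4286.
s_Z/(n + g + δ)_Z = 0.41/0.119 = 3.4454; s_I/(n + g + δ)_I = 0.21/0.119 = 1.7647.
Ratio = (3.4454/1.7647)^1.4286 = 1.9524^1.4286 ≈ 2.6008

k*_Z / k*_I ≈ 2.60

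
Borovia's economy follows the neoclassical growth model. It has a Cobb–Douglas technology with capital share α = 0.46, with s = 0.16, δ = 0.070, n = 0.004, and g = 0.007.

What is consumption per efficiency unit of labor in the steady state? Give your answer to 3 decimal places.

c* ≈ 1.500

Steady state requires s·f(k) = (n + g + δ)·k, i.e. s·k^α = (n + g + δ)·k.
Rearranging, k^(1−α) = s / (n + g + δ).
k^0.54 = 0.16 / (0.004 + 0.007 + 0.070) = 0.16 / 0.081 = 1.9753
k* = 1.9753^(1/0.54) ≈ 3.5275
y* = (k*)^α = 3.5275^0.46 ≈ 1.7858
c* = (1 − s)·y* = (1 − 0.16) × 1.7858 ≈ 1.5001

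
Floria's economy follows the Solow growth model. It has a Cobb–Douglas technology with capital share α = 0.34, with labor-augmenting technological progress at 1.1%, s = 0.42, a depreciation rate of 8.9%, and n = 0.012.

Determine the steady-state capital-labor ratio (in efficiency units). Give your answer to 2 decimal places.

In steady state, investment equals break-even investment: s·k^α = (n + g + δ)·k.
Rearranging, k^(1−α) = s / (n + g + δ).
k^0.66 = 0.42 / (0.012 + 0.011 + 0.089) = 0.42 / 0.112 = 3.7500
k* = 3.7500^(1/0.66) ≈ 7.4087

k* = 7.41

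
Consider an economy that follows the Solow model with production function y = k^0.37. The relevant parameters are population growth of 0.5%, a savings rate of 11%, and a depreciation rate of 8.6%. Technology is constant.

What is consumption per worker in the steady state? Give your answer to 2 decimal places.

c* ≈ 0.99

In steady state, investment equals break-even investment: s·k^α = (n + δ)·k.
Dividing both sides by k: k^(1−α) = s / (n + δ).
k^0.63 = 0.11 / (0.005 + 0.086) = 0.11 / 0.091 = 1.2088
k* = 1.2088^(1/0.63) ≈ 1.3512
y* = (k*)^α = 1.3512^0.37 ≈ 1.1178
c* = (1 − s)·y* = (1 − 0.11) × 1.1178 ≈ 0.9948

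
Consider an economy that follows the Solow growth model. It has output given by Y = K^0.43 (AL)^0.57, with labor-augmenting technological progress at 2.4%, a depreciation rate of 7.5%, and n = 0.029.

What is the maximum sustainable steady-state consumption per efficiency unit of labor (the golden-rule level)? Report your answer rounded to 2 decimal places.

c_gold ≈ 1.42

At the golden rule, f'(k) = n + g + δ, so α·k^(α−1) = n + g + δ and k_gold = (α/(n + g + δ))^(1/(1−α)).
k_gold = (0.43/0.128)^(1/0.57) = 3.3594^1.7544 ≈ 8.3806
c_gold = f(k_gold) − (n + g + δ)·k_gold = 2.4946 − 0.128×8.3806 ≈ 1.4219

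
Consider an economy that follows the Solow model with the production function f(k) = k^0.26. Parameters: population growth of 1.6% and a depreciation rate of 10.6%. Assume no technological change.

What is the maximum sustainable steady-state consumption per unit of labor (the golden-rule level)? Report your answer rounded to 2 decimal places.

c_gold ≈ 0.97

At the golden rule, f'(k) = n + δ, so α·k^(α−1) = n + δ and k_gold = (α/(n + δ))^(1/(1−α)).
k_gold = (0.26/0.122)^(1/0.74) = 2.1311^1.3514 ≈ 2.7802
c_gold = f(k_gold) − (n + δ)·k_gold = 1.3045 − 0.122×2.7802 ≈ 0.9653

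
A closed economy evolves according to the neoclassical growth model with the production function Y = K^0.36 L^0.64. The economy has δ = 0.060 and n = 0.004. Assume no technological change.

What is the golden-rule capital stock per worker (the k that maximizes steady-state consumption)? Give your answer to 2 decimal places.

The golden rule sets f'(k) = n + δ, i.e. α·k^(α−1) = n + δ.
So k^(1−α) = α / (n + δ) = 0.36 / 0.064 = 5.6250.
k_gold = 5.6250^(1/0.64) ≈ 14.8616

k_gold ≈ 14.86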